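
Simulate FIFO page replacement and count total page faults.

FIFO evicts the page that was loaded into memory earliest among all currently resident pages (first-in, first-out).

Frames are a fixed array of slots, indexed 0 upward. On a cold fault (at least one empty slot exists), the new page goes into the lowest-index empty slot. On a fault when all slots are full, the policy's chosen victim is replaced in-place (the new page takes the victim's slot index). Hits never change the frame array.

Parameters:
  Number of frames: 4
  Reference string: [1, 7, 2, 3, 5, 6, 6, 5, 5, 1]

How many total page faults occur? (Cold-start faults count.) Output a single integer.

Answer: 7

Derivation:
Step 0: ref 1 → FAULT, frames=[1,-,-,-]
Step 1: ref 7 → FAULT, frames=[1,7,-,-]
Step 2: ref 2 → FAULT, frames=[1,7,2,-]
Step 3: ref 3 → FAULT, frames=[1,7,2,3]
Step 4: ref 5 → FAULT (evict 1), frames=[5,7,2,3]
Step 5: ref 6 → FAULT (evict 7), frames=[5,6,2,3]
Step 6: ref 6 → HIT, frames=[5,6,2,3]
Step 7: ref 5 → HIT, frames=[5,6,2,3]
Step 8: ref 5 → HIT, frames=[5,6,2,3]
Step 9: ref 1 → FAULT (evict 2), frames=[5,6,1,3]
Total faults: 7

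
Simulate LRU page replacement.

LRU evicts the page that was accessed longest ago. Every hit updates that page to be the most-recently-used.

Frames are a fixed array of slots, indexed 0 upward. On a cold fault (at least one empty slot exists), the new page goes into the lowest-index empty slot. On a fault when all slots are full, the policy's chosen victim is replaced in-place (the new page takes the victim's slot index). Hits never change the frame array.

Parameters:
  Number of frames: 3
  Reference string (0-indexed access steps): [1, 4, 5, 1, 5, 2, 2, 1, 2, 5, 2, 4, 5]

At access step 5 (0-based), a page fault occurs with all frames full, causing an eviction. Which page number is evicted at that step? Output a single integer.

Answer: 4

Derivation:
Step 0: ref 1 -> FAULT, frames=[1,-,-]
Step 1: ref 4 -> FAULT, frames=[1,4,-]
Step 2: ref 5 -> FAULT, frames=[1,4,5]
Step 3: ref 1 -> HIT, frames=[1,4,5]
Step 4: ref 5 -> HIT, frames=[1,4,5]
Step 5: ref 2 -> FAULT, evict 4, frames=[1,2,5]
At step 5: evicted page 4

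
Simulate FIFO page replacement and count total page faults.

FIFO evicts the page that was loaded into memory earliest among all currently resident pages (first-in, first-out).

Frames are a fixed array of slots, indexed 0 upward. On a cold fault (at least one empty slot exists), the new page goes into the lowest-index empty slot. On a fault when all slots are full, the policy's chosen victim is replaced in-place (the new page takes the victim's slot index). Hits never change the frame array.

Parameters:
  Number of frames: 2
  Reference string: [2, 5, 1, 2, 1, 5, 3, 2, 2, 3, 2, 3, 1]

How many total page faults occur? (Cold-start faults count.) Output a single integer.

Step 0: ref 2 → FAULT, frames=[2,-]
Step 1: ref 5 → FAULT, frames=[2,5]
Step 2: ref 1 → FAULT (evict 2), frames=[1,5]
Step 3: ref 2 → FAULT (evict 5), frames=[1,2]
Step 4: ref 1 → HIT, frames=[1,2]
Step 5: ref 5 → FAULT (evict 1), frames=[5,2]
Step 6: ref 3 → FAULT (evict 2), frames=[5,3]
Step 7: ref 2 → FAULT (evict 5), frames=[2,3]
Step 8: ref 2 → HIT, frames=[2,3]
Step 9: ref 3 → HIT, frames=[2,3]
Step 10: ref 2 → HIT, frames=[2,3]
Step 11: ref 3 → HIT, frames=[2,3]
Step 12: ref 1 → FAULT (evict 3), frames=[2,1]
Total faults: 8

Answer: 8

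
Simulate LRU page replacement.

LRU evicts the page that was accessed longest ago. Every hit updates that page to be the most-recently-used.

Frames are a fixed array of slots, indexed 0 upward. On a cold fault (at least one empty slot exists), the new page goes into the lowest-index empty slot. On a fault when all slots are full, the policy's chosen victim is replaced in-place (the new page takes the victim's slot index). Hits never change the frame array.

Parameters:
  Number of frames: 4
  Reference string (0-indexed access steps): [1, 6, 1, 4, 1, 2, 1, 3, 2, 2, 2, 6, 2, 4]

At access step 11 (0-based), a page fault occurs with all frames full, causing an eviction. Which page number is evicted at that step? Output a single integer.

Step 0: ref 1 -> FAULT, frames=[1,-,-,-]
Step 1: ref 6 -> FAULT, frames=[1,6,-,-]
Step 2: ref 1 -> HIT, frames=[1,6,-,-]
Step 3: ref 4 -> FAULT, frames=[1,6,4,-]
Step 4: ref 1 -> HIT, frames=[1,6,4,-]
Step 5: ref 2 -> FAULT, frames=[1,6,4,2]
Step 6: ref 1 -> HIT, frames=[1,6,4,2]
Step 7: ref 3 -> FAULT, evict 6, frames=[1,3,4,2]
Step 8: ref 2 -> HIT, frames=[1,3,4,2]
Step 9: ref 2 -> HIT, frames=[1,3,4,2]
Step 10: ref 2 -> HIT, frames=[1,3,4,2]
Step 11: ref 6 -> FAULT, evict 4, frames=[1,3,6,2]
At step 11: evicted page 4

Answer: 4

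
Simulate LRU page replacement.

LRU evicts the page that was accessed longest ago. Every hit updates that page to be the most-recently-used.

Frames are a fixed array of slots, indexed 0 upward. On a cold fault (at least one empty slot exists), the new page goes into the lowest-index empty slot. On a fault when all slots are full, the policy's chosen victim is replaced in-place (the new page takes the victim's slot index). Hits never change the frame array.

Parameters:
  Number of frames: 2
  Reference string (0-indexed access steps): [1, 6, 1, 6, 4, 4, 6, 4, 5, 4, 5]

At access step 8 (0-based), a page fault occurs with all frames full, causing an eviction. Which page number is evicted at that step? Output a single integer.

Step 0: ref 1 -> FAULT, frames=[1,-]
Step 1: ref 6 -> FAULT, frames=[1,6]
Step 2: ref 1 -> HIT, frames=[1,6]
Step 3: ref 6 -> HIT, frames=[1,6]
Step 4: ref 4 -> FAULT, evict 1, frames=[4,6]
Step 5: ref 4 -> HIT, frames=[4,6]
Step 6: ref 6 -> HIT, frames=[4,6]
Step 7: ref 4 -> HIT, frames=[4,6]
Step 8: ref 5 -> FAULT, evict 6, frames=[4,5]
At step 8: evicted page 6

Answer: 6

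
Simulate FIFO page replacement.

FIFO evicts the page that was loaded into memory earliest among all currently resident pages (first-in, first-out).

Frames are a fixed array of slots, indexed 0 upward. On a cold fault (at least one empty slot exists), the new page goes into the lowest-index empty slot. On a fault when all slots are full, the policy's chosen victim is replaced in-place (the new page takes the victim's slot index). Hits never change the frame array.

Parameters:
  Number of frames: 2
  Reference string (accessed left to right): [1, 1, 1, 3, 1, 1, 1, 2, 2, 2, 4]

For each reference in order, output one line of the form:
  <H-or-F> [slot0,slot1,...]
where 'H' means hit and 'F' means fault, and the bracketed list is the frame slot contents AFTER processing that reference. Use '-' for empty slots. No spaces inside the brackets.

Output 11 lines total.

F [1,-]
H [1,-]
H [1,-]
F [1,3]
H [1,3]
H [1,3]
H [1,3]
F [2,3]
H [2,3]
H [2,3]
F [2,4]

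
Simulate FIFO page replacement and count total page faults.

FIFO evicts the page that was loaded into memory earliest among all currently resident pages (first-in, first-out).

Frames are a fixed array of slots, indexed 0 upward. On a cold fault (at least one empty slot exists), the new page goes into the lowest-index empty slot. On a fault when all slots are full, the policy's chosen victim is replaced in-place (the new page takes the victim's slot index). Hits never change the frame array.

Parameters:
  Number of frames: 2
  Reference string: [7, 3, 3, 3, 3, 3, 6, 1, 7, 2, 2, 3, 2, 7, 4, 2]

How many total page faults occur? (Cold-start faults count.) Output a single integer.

Step 0: ref 7 → FAULT, frames=[7,-]
Step 1: ref 3 → FAULT, frames=[7,3]
Step 2: ref 3 → HIT, frames=[7,3]
Step 3: ref 3 → HIT, frames=[7,3]
Step 4: ref 3 → HIT, frames=[7,3]
Step 5: ref 3 → HIT, frames=[7,3]
Step 6: ref 6 → FAULT (evict 7), frames=[6,3]
Step 7: ref 1 → FAULT (evict 3), frames=[6,1]
Step 8: ref 7 → FAULT (evict 6), frames=[7,1]
Step 9: ref 2 → FAULT (evict 1), frames=[7,2]
Step 10: ref 2 → HIT, frames=[7,2]
Step 11: ref 3 → FAULT (evict 7), frames=[3,2]
Step 12: ref 2 → HIT, frames=[3,2]
Step 13: ref 7 → FAULT (evict 2), frames=[3,7]
Step 14: ref 4 → FAULT (evict 3), frames=[4,7]
Step 15: ref 2 → FAULT (evict 7), frames=[4,2]
Total faults: 10

Answer: 10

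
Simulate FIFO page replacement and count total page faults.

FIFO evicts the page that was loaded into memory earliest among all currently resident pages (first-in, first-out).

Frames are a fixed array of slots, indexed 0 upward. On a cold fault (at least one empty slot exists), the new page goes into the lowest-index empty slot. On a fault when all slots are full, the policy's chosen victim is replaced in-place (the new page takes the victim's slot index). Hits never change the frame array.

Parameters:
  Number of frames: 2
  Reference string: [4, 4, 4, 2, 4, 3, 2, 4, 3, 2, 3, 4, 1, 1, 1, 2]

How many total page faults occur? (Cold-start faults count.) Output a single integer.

Step 0: ref 4 → FAULT, frames=[4,-]
Step 1: ref 4 → HIT, frames=[4,-]
Step 2: ref 4 → HIT, frames=[4,-]
Step 3: ref 2 → FAULT, frames=[4,2]
Step 4: ref 4 → HIT, frames=[4,2]
Step 5: ref 3 → FAULT (evict 4), frames=[3,2]
Step 6: ref 2 → HIT, frames=[3,2]
Step 7: ref 4 → FAULT (evict 2), frames=[3,4]
Step 8: ref 3 → HIT, frames=[3,4]
Step 9: ref 2 → FAULT (evict 3), frames=[2,4]
Step 10: ref 3 → FAULT (evict 4), frames=[2,3]
Step 11: ref 4 → FAULT (evict 2), frames=[4,3]
Step 12: ref 1 → FAULT (evict 3), frames=[4,1]
Step 13: ref 1 → HIT, frames=[4,1]
Step 14: ref 1 → HIT, frames=[4,1]
Step 15: ref 2 → FAULT (evict 4), frames=[2,1]
Total faults: 9

Answer: 9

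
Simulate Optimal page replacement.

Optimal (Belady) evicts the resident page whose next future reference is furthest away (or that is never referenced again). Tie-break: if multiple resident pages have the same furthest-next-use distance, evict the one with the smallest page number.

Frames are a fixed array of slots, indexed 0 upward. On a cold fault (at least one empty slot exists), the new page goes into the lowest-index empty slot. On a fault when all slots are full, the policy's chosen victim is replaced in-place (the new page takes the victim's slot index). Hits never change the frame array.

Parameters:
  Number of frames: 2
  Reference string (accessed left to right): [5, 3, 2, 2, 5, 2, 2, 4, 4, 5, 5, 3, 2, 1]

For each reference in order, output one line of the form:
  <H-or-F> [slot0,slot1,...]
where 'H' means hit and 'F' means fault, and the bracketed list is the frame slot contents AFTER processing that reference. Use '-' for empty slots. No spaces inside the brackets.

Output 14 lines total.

F [5,-]
F [5,3]
F [5,2]
H [5,2]
H [5,2]
H [5,2]
H [5,2]
F [5,4]
H [5,4]
H [5,4]
H [5,4]
F [5,3]
F [5,2]
F [5,1]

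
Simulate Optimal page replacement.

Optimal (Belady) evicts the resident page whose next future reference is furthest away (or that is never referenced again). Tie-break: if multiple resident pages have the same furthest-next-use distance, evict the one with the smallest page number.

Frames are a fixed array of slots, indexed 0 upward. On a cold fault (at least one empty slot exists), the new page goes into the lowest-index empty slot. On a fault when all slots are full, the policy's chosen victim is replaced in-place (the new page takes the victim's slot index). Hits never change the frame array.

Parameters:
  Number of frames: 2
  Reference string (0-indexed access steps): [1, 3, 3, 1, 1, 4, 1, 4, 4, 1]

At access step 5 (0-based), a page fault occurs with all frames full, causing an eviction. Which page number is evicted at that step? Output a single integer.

Answer: 3

Derivation:
Step 0: ref 1 -> FAULT, frames=[1,-]
Step 1: ref 3 -> FAULT, frames=[1,3]
Step 2: ref 3 -> HIT, frames=[1,3]
Step 3: ref 1 -> HIT, frames=[1,3]
Step 4: ref 1 -> HIT, frames=[1,3]
Step 5: ref 4 -> FAULT, evict 3, frames=[1,4]
At step 5: evicted page 3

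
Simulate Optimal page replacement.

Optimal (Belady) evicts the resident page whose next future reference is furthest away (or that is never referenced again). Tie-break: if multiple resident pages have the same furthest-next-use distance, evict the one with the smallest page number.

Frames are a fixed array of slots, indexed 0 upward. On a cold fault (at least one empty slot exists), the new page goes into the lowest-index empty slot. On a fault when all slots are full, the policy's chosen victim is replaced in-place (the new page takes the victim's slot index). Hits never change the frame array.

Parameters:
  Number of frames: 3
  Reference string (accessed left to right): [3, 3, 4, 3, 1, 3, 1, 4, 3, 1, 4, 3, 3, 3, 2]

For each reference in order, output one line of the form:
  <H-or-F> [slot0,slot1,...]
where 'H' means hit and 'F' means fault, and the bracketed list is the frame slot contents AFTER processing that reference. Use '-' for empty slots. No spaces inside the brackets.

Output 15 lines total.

F [3,-,-]
H [3,-,-]
F [3,4,-]
H [3,4,-]
F [3,4,1]
H [3,4,1]
H [3,4,1]
H [3,4,1]
H [3,4,1]
H [3,4,1]
H [3,4,1]
H [3,4,1]
H [3,4,1]
H [3,4,1]
F [3,4,2]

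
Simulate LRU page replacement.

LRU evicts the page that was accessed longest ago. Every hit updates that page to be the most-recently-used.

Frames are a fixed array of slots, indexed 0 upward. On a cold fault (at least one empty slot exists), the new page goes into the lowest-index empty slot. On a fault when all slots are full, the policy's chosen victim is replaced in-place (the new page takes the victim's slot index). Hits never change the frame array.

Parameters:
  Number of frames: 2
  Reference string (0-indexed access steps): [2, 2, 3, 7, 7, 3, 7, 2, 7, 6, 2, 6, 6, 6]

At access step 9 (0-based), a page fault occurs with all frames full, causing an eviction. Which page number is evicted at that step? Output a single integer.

Step 0: ref 2 -> FAULT, frames=[2,-]
Step 1: ref 2 -> HIT, frames=[2,-]
Step 2: ref 3 -> FAULT, frames=[2,3]
Step 3: ref 7 -> FAULT, evict 2, frames=[7,3]
Step 4: ref 7 -> HIT, frames=[7,3]
Step 5: ref 3 -> HIT, frames=[7,3]
Step 6: ref 7 -> HIT, frames=[7,3]
Step 7: ref 2 -> FAULT, evict 3, frames=[7,2]
Step 8: ref 7 -> HIT, frames=[7,2]
Step 9: ref 6 -> FAULT, evict 2, frames=[7,6]
At step 9: evicted page 2

Answer: 2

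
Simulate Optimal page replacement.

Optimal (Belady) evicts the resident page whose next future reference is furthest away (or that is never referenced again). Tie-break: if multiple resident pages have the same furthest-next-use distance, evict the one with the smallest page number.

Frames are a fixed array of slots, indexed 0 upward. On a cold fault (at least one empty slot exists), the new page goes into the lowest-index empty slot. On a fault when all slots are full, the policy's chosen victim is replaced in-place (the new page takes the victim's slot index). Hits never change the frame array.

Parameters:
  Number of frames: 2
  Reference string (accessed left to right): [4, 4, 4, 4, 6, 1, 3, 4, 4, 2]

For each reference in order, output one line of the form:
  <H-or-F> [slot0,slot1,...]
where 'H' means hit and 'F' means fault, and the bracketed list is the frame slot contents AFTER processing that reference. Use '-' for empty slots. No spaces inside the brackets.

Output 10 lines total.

F [4,-]
H [4,-]
H [4,-]
H [4,-]
F [4,6]
F [4,1]
F [4,3]
H [4,3]
H [4,3]
F [4,2]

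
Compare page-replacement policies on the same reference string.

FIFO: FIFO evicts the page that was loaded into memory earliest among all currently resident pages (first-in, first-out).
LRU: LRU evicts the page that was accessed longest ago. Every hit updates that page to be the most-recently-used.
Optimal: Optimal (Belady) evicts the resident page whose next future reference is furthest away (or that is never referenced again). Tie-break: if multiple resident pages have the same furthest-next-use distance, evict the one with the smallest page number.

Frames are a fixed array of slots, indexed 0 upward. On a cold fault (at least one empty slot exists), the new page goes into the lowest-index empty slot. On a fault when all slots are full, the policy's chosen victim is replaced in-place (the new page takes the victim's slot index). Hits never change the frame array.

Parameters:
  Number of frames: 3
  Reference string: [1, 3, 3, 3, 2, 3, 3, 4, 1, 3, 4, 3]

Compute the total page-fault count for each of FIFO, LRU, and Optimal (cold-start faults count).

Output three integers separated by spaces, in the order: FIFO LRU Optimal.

--- FIFO ---
  step 0: ref 1 -> FAULT, frames=[1,-,-] (faults so far: 1)
  step 1: ref 3 -> FAULT, frames=[1,3,-] (faults so far: 2)
  step 2: ref 3 -> HIT, frames=[1,3,-] (faults so far: 2)
  step 3: ref 3 -> HIT, frames=[1,3,-] (faults so far: 2)
  step 4: ref 2 -> FAULT, frames=[1,3,2] (faults so far: 3)
  step 5: ref 3 -> HIT, frames=[1,3,2] (faults so far: 3)
  step 6: ref 3 -> HIT, frames=[1,3,2] (faults so far: 3)
  step 7: ref 4 -> FAULT, evict 1, frames=[4,3,2] (faults so far: 4)
  step 8: ref 1 -> FAULT, evict 3, frames=[4,1,2] (faults so far: 5)
  step 9: ref 3 -> FAULT, evict 2, frames=[4,1,3] (faults so far: 6)
  step 10: ref 4 -> HIT, frames=[4,1,3] (faults so far: 6)
  step 11: ref 3 -> HIT, frames=[4,1,3] (faults so far: 6)
  FIFO total faults: 6
--- LRU ---
  step 0: ref 1 -> FAULT, frames=[1,-,-] (faults so far: 1)
  step 1: ref 3 -> FAULT, frames=[1,3,-] (faults so far: 2)
  step 2: ref 3 -> HIT, frames=[1,3,-] (faults so far: 2)
  step 3: ref 3 -> HIT, frames=[1,3,-] (faults so far: 2)
  step 4: ref 2 -> FAULT, frames=[1,3,2] (faults so far: 3)
  step 5: ref 3 -> HIT, frames=[1,3,2] (faults so far: 3)
  step 6: ref 3 -> HIT, frames=[1,3,2] (faults so far: 3)
  step 7: ref 4 -> FAULT, evict 1, frames=[4,3,2] (faults so far: 4)
  step 8: ref 1 -> FAULT, evict 2, frames=[4,3,1] (faults so far: 5)
  step 9: ref 3 -> HIT, frames=[4,3,1] (faults so far: 5)
  step 10: ref 4 -> HIT, frames=[4,3,1] (faults so far: 5)
  step 11: ref 3 -> HIT, frames=[4,3,1] (faults so far: 5)
  LRU total faults: 5
--- Optimal ---
  step 0: ref 1 -> FAULT, frames=[1,-,-] (faults so far: 1)
  step 1: ref 3 -> FAULT, frames=[1,3,-] (faults so far: 2)
  step 2: ref 3 -> HIT, frames=[1,3,-] (faults so far: 2)
  step 3: ref 3 -> HIT, frames=[1,3,-] (faults so far: 2)
  step 4: ref 2 -> FAULT, frames=[1,3,2] (faults so far: 3)
  step 5: ref 3 -> HIT, frames=[1,3,2] (faults so far: 3)
  step 6: ref 3 -> HIT, frames=[1,3,2] (faults so far: 3)
  step 7: ref 4 -> FAULT, evict 2, frames=[1,3,4] (faults so far: 4)
  step 8: ref 1 -> HIT, frames=[1,3,4] (faults so far: 4)
  step 9: ref 3 -> HIT, frames=[1,3,4] (faults so far: 4)
  step 10: ref 4 -> HIT, frames=[1,3,4] (faults so far: 4)
  step 11: ref 3 -> HIT, frames=[1,3,4] (faults so far: 4)
  Optimal total faults: 4

Answer: 6 5 4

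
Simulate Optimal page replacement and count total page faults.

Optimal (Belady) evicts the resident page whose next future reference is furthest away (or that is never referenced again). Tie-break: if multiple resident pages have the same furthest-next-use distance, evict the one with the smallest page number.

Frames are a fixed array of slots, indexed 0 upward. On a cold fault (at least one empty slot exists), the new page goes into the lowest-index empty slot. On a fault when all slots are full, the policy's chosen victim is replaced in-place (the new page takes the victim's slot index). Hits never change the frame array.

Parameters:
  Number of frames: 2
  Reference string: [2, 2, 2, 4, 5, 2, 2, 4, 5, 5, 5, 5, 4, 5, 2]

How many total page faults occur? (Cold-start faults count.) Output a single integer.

Step 0: ref 2 → FAULT, frames=[2,-]
Step 1: ref 2 → HIT, frames=[2,-]
Step 2: ref 2 → HIT, frames=[2,-]
Step 3: ref 4 → FAULT, frames=[2,4]
Step 4: ref 5 → FAULT (evict 4), frames=[2,5]
Step 5: ref 2 → HIT, frames=[2,5]
Step 6: ref 2 → HIT, frames=[2,5]
Step 7: ref 4 → FAULT (evict 2), frames=[4,5]
Step 8: ref 5 → HIT, frames=[4,5]
Step 9: ref 5 → HIT, frames=[4,5]
Step 10: ref 5 → HIT, frames=[4,5]
Step 11: ref 5 → HIT, frames=[4,5]
Step 12: ref 4 → HIT, frames=[4,5]
Step 13: ref 5 → HIT, frames=[4,5]
Step 14: ref 2 → FAULT (evict 4), frames=[2,5]
Total faults: 5

Answer: 5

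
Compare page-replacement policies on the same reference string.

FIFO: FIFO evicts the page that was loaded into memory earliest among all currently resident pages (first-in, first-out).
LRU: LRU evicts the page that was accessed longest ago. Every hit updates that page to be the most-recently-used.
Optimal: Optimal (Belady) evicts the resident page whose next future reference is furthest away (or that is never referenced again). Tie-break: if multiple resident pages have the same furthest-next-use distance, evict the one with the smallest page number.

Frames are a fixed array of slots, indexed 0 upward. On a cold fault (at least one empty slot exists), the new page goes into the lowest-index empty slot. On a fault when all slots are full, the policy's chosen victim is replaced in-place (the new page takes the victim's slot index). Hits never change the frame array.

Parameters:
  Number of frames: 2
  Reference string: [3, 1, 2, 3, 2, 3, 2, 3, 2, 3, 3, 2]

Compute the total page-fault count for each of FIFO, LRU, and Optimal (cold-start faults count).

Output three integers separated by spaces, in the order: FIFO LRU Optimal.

Answer: 4 4 3

Derivation:
--- FIFO ---
  step 0: ref 3 -> FAULT, frames=[3,-] (faults so far: 1)
  step 1: ref 1 -> FAULT, frames=[3,1] (faults so far: 2)
  step 2: ref 2 -> FAULT, evict 3, frames=[2,1] (faults so far: 3)
  step 3: ref 3 -> FAULT, evict 1, frames=[2,3] (faults so far: 4)
  step 4: ref 2 -> HIT, frames=[2,3] (faults so far: 4)
  step 5: ref 3 -> HIT, frames=[2,3] (faults so far: 4)
  step 6: ref 2 -> HIT, frames=[2,3] (faults so far: 4)
  step 7: ref 3 -> HIT, frames=[2,3] (faults so far: 4)
  step 8: ref 2 -> HIT, frames=[2,3] (faults so far: 4)
  step 9: ref 3 -> HIT, frames=[2,3] (faults so far: 4)
  step 10: ref 3 -> HIT, frames=[2,3] (faults so far: 4)
  step 11: ref 2 -> HIT, frames=[2,3] (faults so far: 4)
  FIFO total faults: 4
--- LRU ---
  step 0: ref 3 -> FAULT, frames=[3,-] (faults so far: 1)
  step 1: ref 1 -> FAULT, frames=[3,1] (faults so far: 2)
  step 2: ref 2 -> FAULT, evict 3, frames=[2,1] (faults so far: 3)
  step 3: ref 3 -> FAULT, evict 1, frames=[2,3] (faults so far: 4)
  step 4: ref 2 -> HIT, frames=[2,3] (faults so far: 4)
  step 5: ref 3 -> HIT, frames=[2,3] (faults so far: 4)
  step 6: ref 2 -> HIT, frames=[2,3] (faults so far: 4)
  step 7: ref 3 -> HIT, frames=[2,3] (faults so far: 4)
  step 8: ref 2 -> HIT, frames=[2,3] (faults so far: 4)
  step 9: ref 3 -> HIT, frames=[2,3] (faults so far: 4)
  step 10: ref 3 -> HIT, frames=[2,3] (faults so far: 4)
  step 11: ref 2 -> HIT, frames=[2,3] (faults so far: 4)
  LRU total faults: 4
--- Optimal ---
  step 0: ref 3 -> FAULT, frames=[3,-] (faults so far: 1)
  step 1: ref 1 -> FAULT, frames=[3,1] (faults so far: 2)
  step 2: ref 2 -> FAULT, evict 1, frames=[3,2] (faults so far: 3)
  step 3: ref 3 -> HIT, frames=[3,2] (faults so far: 3)
  step 4: ref 2 -> HIT, frames=[3,2] (faults so far: 3)
  step 5: ref 3 -> HIT, frames=[3,2] (faults so far: 3)
  step 6: ref 2 -> HIT, frames=[3,2] (faults so far: 3)
  step 7: ref 3 -> HIT, frames=[3,2] (faults so far: 3)
  step 8: ref 2 -> HIT, frames=[3,2] (faults so far: 3)
  step 9: ref 3 -> HIT, frames=[3,2] (faults so far: 3)
  step 10: ref 3 -> HIT, frames=[3,2] (faults so far: 3)
  step 11: ref 2 -> HIT, frames=[3,2] (faults so far: 3)
  Optimal total faults: 3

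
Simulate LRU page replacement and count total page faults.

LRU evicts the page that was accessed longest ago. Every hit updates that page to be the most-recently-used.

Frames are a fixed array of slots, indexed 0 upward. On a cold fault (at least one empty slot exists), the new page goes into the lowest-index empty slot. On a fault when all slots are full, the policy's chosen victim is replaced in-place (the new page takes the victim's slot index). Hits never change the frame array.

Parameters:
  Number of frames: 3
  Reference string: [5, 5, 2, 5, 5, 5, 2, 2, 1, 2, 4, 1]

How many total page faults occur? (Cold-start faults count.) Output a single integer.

Step 0: ref 5 → FAULT, frames=[5,-,-]
Step 1: ref 5 → HIT, frames=[5,-,-]
Step 2: ref 2 → FAULT, frames=[5,2,-]
Step 3: ref 5 → HIT, frames=[5,2,-]
Step 4: ref 5 → HIT, frames=[5,2,-]
Step 5: ref 5 → HIT, frames=[5,2,-]
Step 6: ref 2 → HIT, frames=[5,2,-]
Step 7: ref 2 → HIT, frames=[5,2,-]
Step 8: ref 1 → FAULT, frames=[5,2,1]
Step 9: ref 2 → HIT, frames=[5,2,1]
Step 10: ref 4 → FAULT (evict 5), frames=[4,2,1]
Step 11: ref 1 → HIT, frames=[4,2,1]
Total faults: 4

Answer: 4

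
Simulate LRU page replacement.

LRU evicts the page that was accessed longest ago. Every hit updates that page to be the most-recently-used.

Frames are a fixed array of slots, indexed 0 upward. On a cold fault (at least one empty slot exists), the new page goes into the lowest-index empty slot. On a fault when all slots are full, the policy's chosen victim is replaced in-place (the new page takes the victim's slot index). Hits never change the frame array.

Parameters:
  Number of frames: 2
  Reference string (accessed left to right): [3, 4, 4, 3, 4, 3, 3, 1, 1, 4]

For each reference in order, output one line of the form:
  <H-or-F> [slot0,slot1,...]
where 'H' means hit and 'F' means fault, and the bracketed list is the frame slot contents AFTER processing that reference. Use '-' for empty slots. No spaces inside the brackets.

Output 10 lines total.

F [3,-]
F [3,4]
H [3,4]
H [3,4]
H [3,4]
H [3,4]
H [3,4]
F [3,1]
H [3,1]
F [4,1]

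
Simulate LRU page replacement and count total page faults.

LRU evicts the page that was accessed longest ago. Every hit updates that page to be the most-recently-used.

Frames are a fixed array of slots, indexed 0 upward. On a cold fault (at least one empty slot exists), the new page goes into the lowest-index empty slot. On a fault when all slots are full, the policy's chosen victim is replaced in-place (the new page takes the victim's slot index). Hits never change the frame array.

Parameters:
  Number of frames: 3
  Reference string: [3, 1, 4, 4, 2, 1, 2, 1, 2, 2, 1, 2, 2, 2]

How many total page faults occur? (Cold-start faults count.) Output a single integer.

Step 0: ref 3 → FAULT, frames=[3,-,-]
Step 1: ref 1 → FAULT, frames=[3,1,-]
Step 2: ref 4 → FAULT, frames=[3,1,4]
Step 3: ref 4 → HIT, frames=[3,1,4]
Step 4: ref 2 → FAULT (evict 3), frames=[2,1,4]
Step 5: ref 1 → HIT, frames=[2,1,4]
Step 6: ref 2 → HIT, frames=[2,1,4]
Step 7: ref 1 → HIT, frames=[2,1,4]
Step 8: ref 2 → HIT, frames=[2,1,4]
Step 9: ref 2 → HIT, frames=[2,1,4]
Step 10: ref 1 → HIT, frames=[2,1,4]
Step 11: ref 2 → HIT, frames=[2,1,4]
Step 12: ref 2 → HIT, frames=[2,1,4]
Step 13: ref 2 → HIT, frames=[2,1,4]
Total faults: 4

Answer: 4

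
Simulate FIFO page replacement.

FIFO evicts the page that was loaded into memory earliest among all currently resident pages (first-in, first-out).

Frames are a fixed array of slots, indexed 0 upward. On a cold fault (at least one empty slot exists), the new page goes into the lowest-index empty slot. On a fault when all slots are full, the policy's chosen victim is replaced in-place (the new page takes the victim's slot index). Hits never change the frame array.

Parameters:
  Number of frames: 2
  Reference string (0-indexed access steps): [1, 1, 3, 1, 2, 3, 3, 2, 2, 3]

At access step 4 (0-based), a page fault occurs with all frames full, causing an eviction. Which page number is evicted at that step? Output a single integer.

Step 0: ref 1 -> FAULT, frames=[1,-]
Step 1: ref 1 -> HIT, frames=[1,-]
Step 2: ref 3 -> FAULT, frames=[1,3]
Step 3: ref 1 -> HIT, frames=[1,3]
Step 4: ref 2 -> FAULT, evict 1, frames=[2,3]
At step 4: evicted page 1

Answer: 1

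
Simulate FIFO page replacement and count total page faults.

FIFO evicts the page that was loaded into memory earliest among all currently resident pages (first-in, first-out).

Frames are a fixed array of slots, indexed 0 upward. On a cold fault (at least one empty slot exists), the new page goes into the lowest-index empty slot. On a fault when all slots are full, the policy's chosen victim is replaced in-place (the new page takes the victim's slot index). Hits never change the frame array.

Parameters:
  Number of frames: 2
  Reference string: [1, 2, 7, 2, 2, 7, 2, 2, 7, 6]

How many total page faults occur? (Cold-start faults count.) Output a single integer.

Step 0: ref 1 → FAULT, frames=[1,-]
Step 1: ref 2 → FAULT, frames=[1,2]
Step 2: ref 7 → FAULT (evict 1), frames=[7,2]
Step 3: ref 2 → HIT, frames=[7,2]
Step 4: ref 2 → HIT, frames=[7,2]
Step 5: ref 7 → HIT, frames=[7,2]
Step 6: ref 2 → HIT, frames=[7,2]
Step 7: ref 2 → HIT, frames=[7,2]
Step 8: ref 7 → HIT, frames=[7,2]
Step 9: ref 6 → FAULT (evict 2), frames=[7,6]
Total faults: 4

Answer: 4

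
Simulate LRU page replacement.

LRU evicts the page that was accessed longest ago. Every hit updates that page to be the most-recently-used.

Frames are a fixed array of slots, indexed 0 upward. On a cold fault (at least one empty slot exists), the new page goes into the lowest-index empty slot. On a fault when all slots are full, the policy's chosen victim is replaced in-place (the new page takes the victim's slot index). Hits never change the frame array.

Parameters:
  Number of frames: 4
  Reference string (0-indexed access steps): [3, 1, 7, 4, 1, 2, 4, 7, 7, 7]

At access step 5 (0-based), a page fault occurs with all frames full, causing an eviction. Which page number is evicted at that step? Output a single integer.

Step 0: ref 3 -> FAULT, frames=[3,-,-,-]
Step 1: ref 1 -> FAULT, frames=[3,1,-,-]
Step 2: ref 7 -> FAULT, frames=[3,1,7,-]
Step 3: ref 4 -> FAULT, frames=[3,1,7,4]
Step 4: ref 1 -> HIT, frames=[3,1,7,4]
Step 5: ref 2 -> FAULT, evict 3, frames=[2,1,7,4]
At step 5: evicted page 3

Answer: 3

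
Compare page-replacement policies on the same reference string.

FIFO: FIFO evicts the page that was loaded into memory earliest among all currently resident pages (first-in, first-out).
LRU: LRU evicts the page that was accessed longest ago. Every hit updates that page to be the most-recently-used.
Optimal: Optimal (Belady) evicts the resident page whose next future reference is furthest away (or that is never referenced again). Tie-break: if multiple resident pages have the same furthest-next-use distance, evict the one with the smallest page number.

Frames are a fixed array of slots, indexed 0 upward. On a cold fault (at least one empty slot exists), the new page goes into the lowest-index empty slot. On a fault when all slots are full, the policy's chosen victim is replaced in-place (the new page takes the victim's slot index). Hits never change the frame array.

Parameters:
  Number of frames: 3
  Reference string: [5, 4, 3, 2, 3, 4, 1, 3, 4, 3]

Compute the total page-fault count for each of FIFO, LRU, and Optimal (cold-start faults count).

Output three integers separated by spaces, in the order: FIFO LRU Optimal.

Answer: 7 5 5

Derivation:
--- FIFO ---
  step 0: ref 5 -> FAULT, frames=[5,-,-] (faults so far: 1)
  step 1: ref 4 -> FAULT, frames=[5,4,-] (faults so far: 2)
  step 2: ref 3 -> FAULT, frames=[5,4,3] (faults so far: 3)
  step 3: ref 2 -> FAULT, evict 5, frames=[2,4,3] (faults so far: 4)
  step 4: ref 3 -> HIT, frames=[2,4,3] (faults so far: 4)
  step 5: ref 4 -> HIT, frames=[2,4,3] (faults so far: 4)
  step 6: ref 1 -> FAULT, evict 4, frames=[2,1,3] (faults so far: 5)
  step 7: ref 3 -> HIT, frames=[2,1,3] (faults so far: 5)
  step 8: ref 4 -> FAULT, evict 3, frames=[2,1,4] (faults so far: 6)
  step 9: ref 3 -> FAULT, evict 2, frames=[3,1,4] (faults so far: 7)
  FIFO total faults: 7
--- LRU ---
  step 0: ref 5 -> FAULT, frames=[5,-,-] (faults so far: 1)
  step 1: ref 4 -> FAULT, frames=[5,4,-] (faults so far: 2)
  step 2: ref 3 -> FAULT, frames=[5,4,3] (faults so far: 3)
  step 3: ref 2 -> FAULT, evict 5, frames=[2,4,3] (faults so far: 4)
  step 4: ref 3 -> HIT, frames=[2,4,3] (faults so far: 4)
  step 5: ref 4 -> HIT, frames=[2,4,3] (faults so far: 4)
  step 6: ref 1 -> FAULT, evict 2, frames=[1,4,3] (faults so far: 5)
  step 7: ref 3 -> HIT, frames=[1,4,3] (faults so far: 5)
  step 8: ref 4 -> HIT, frames=[1,4,3] (faults so far: 5)
  step 9: ref 3 -> HIT, frames=[1,4,3] (faults so far: 5)
  LRU total faults: 5
--- Optimal ---
  step 0: ref 5 -> FAULT, frames=[5,-,-] (faults so far: 1)
  step 1: ref 4 -> FAULT, frames=[5,4,-] (faults so far: 2)
  step 2: ref 3 -> FAULT, frames=[5,4,3] (faults so far: 3)
  step 3: ref 2 -> FAULT, evict 5, frames=[2,4,3] (faults so far: 4)
  step 4: ref 3 -> HIT, frames=[2,4,3] (faults so far: 4)
  step 5: ref 4 -> HIT, frames=[2,4,3] (faults so far: 4)
  step 6: ref 1 -> FAULT, evict 2, frames=[1,4,3] (faults so far: 5)
  step 7: ref 3 -> HIT, frames=[1,4,3] (faults so far: 5)
  step 8: ref 4 -> HIT, frames=[1,4,3] (faults so far: 5)
  step 9: ref 3 -> HIT, frames=[1,4,3] (faults so far: 5)
  Optimal total faults: 5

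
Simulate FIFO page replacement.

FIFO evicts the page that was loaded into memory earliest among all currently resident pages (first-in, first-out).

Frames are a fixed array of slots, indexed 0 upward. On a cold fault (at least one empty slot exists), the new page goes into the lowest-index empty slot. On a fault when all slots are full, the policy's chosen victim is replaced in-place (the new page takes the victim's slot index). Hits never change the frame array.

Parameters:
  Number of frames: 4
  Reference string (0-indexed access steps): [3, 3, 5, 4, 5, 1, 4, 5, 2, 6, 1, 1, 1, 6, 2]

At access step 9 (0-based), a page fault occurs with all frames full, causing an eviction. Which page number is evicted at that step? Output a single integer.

Answer: 5

Derivation:
Step 0: ref 3 -> FAULT, frames=[3,-,-,-]
Step 1: ref 3 -> HIT, frames=[3,-,-,-]
Step 2: ref 5 -> FAULT, frames=[3,5,-,-]
Step 3: ref 4 -> FAULT, frames=[3,5,4,-]
Step 4: ref 5 -> HIT, frames=[3,5,4,-]
Step 5: ref 1 -> FAULT, frames=[3,5,4,1]
Step 6: ref 4 -> HIT, frames=[3,5,4,1]
Step 7: ref 5 -> HIT, frames=[3,5,4,1]
Step 8: ref 2 -> FAULT, evict 3, frames=[2,5,4,1]
Step 9: ref 6 -> FAULT, evict 5, frames=[2,6,4,1]
At step 9: evicted page 5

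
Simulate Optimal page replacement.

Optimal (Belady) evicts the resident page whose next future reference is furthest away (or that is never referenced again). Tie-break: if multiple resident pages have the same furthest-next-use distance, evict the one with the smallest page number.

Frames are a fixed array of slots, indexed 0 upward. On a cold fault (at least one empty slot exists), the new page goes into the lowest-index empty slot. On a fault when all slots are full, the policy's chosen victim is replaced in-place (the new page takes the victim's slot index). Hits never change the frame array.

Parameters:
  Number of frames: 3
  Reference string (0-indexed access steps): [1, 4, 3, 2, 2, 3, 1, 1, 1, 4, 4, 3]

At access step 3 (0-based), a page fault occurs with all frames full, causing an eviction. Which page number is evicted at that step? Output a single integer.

Step 0: ref 1 -> FAULT, frames=[1,-,-]
Step 1: ref 4 -> FAULT, frames=[1,4,-]
Step 2: ref 3 -> FAULT, frames=[1,4,3]
Step 3: ref 2 -> FAULT, evict 4, frames=[1,2,3]
At step 3: evicted page 4

Answer: 4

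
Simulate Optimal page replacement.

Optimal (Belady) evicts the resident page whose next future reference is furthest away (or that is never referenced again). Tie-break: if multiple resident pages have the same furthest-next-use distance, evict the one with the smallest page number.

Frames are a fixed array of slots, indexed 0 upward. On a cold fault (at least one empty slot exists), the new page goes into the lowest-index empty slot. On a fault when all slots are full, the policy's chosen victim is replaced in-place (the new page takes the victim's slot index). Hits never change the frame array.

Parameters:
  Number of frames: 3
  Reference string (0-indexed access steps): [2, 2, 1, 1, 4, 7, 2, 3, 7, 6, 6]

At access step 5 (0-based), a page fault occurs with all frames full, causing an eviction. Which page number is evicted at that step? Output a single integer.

Step 0: ref 2 -> FAULT, frames=[2,-,-]
Step 1: ref 2 -> HIT, frames=[2,-,-]
Step 2: ref 1 -> FAULT, frames=[2,1,-]
Step 3: ref 1 -> HIT, frames=[2,1,-]
Step 4: ref 4 -> FAULT, frames=[2,1,4]
Step 5: ref 7 -> FAULT, evict 1, frames=[2,7,4]
At step 5: evicted page 1

Answer: 1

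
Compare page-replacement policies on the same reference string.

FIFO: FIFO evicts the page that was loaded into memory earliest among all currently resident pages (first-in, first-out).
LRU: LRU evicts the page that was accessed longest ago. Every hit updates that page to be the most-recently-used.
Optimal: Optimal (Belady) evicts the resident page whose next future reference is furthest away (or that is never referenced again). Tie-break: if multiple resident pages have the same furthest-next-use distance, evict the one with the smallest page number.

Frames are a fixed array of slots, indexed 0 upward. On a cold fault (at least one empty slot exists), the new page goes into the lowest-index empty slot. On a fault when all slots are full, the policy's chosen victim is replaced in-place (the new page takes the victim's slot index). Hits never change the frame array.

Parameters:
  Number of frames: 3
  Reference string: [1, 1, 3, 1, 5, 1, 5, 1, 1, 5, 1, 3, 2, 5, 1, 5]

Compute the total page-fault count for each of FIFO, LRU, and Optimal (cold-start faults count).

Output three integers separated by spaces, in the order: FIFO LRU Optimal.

--- FIFO ---
  step 0: ref 1 -> FAULT, frames=[1,-,-] (faults so far: 1)
  step 1: ref 1 -> HIT, frames=[1,-,-] (faults so far: 1)
  step 2: ref 3 -> FAULT, frames=[1,3,-] (faults so far: 2)
  step 3: ref 1 -> HIT, frames=[1,3,-] (faults so far: 2)
  step 4: ref 5 -> FAULT, frames=[1,3,5] (faults so far: 3)
  step 5: ref 1 -> HIT, frames=[1,3,5] (faults so far: 3)
  step 6: ref 5 -> HIT, frames=[1,3,5] (faults so far: 3)
  step 7: ref 1 -> HIT, frames=[1,3,5] (faults so far: 3)
  step 8: ref 1 -> HIT, frames=[1,3,5] (faults so far: 3)
  step 9: ref 5 -> HIT, frames=[1,3,5] (faults so far: 3)
  step 10: ref 1 -> HIT, frames=[1,3,5] (faults so far: 3)
  step 11: ref 3 -> HIT, frames=[1,3,5] (faults so far: 3)
  step 12: ref 2 -> FAULT, evict 1, frames=[2,3,5] (faults so far: 4)
  step 13: ref 5 -> HIT, frames=[2,3,5] (faults so far: 4)
  step 14: ref 1 -> FAULT, evict 3, frames=[2,1,5] (faults so far: 5)
  step 15: ref 5 -> HIT, frames=[2,1,5] (faults so far: 5)
  FIFO total faults: 5
--- LRU ---
  step 0: ref 1 -> FAULT, frames=[1,-,-] (faults so far: 1)
  step 1: ref 1 -> HIT, frames=[1,-,-] (faults so far: 1)
  step 2: ref 3 -> FAULT, frames=[1,3,-] (faults so far: 2)
  step 3: ref 1 -> HIT, frames=[1,3,-] (faults so far: 2)
  step 4: ref 5 -> FAULT, frames=[1,3,5] (faults so far: 3)
  step 5: ref 1 -> HIT, frames=[1,3,5] (faults so far: 3)
  step 6: ref 5 -> HIT, frames=[1,3,5] (faults so far: 3)
  step 7: ref 1 -> HIT, frames=[1,3,5] (faults so far: 3)
  step 8: ref 1 -> HIT, frames=[1,3,5] (faults so far: 3)
  step 9: ref 5 -> HIT, frames=[1,3,5] (faults so far: 3)
  step 10: ref 1 -> HIT, frames=[1,3,5] (faults so far: 3)
  step 11: ref 3 -> HIT, frames=[1,3,5] (faults so far: 3)
  step 12: ref 2 -> FAULT, evict 5, frames=[1,3,2] (faults so far: 4)
  step 13: ref 5 -> FAULT, evict 1, frames=[5,3,2] (faults so far: 5)
  step 14: ref 1 -> FAULT, evict 3, frames=[5,1,2] (faults so far: 6)
  step 15: ref 5 -> HIT, frames=[5,1,2] (faults so far: 6)
  LRU total faults: 6
--- Optimal ---
  step 0: ref 1 -> FAULT, frames=[1,-,-] (faults so far: 1)
  step 1: ref 1 -> HIT, frames=[1,-,-] (faults so far: 1)
  step 2: ref 3 -> FAULT, frames=[1,3,-] (faults so far: 2)
  step 3: ref 1 -> HIT, frames=[1,3,-] (faults so far: 2)
  step 4: ref 5 -> FAULT, frames=[1,3,5] (faults so far: 3)
  step 5: ref 1 -> HIT, frames=[1,3,5] (faults so far: 3)
  step 6: ref 5 -> HIT, frames=[1,3,5] (faults so far: 3)
  step 7: ref 1 -> HIT, frames=[1,3,5] (faults so far: 3)
  step 8: ref 1 -> HIT, frames=[1,3,5] (faults so far: 3)
  step 9: ref 5 -> HIT, frames=[1,3,5] (faults so far: 3)
  step 10: ref 1 -> HIT, frames=[1,3,5] (faults so far: 3)
  step 11: ref 3 -> HIT, frames=[1,3,5] (faults so far: 3)
  step 12: ref 2 -> FAULT, evict 3, frames=[1,2,5] (faults so far: 4)
  step 13: ref 5 -> HIT, frames=[1,2,5] (faults so far: 4)
  step 14: ref 1 -> HIT, frames=[1,2,5] (faults so far: 4)
  step 15: ref 5 -> HIT, frames=[1,2,5] (faults so far: 4)
  Optimal total faults: 4

Answer: 5 6 4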